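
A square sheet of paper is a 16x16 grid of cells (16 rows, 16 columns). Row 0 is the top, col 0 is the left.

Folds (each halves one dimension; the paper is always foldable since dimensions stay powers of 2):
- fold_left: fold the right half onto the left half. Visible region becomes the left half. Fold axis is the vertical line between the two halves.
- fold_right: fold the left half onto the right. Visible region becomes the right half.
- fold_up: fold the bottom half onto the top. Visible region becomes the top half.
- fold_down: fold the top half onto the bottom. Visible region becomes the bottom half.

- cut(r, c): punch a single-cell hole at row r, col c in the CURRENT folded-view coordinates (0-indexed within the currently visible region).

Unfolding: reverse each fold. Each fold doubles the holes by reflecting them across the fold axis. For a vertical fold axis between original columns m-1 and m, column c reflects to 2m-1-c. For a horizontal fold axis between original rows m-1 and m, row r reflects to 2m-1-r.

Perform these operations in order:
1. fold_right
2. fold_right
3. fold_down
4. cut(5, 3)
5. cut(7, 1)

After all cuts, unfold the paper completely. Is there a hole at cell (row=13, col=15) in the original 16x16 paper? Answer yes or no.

Answer: yes

Derivation:
Op 1 fold_right: fold axis v@8; visible region now rows[0,16) x cols[8,16) = 16x8
Op 2 fold_right: fold axis v@12; visible region now rows[0,16) x cols[12,16) = 16x4
Op 3 fold_down: fold axis h@8; visible region now rows[8,16) x cols[12,16) = 8x4
Op 4 cut(5, 3): punch at orig (13,15); cuts so far [(13, 15)]; region rows[8,16) x cols[12,16) = 8x4
Op 5 cut(7, 1): punch at orig (15,13); cuts so far [(13, 15), (15, 13)]; region rows[8,16) x cols[12,16) = 8x4
Unfold 1 (reflect across h@8): 4 holes -> [(0, 13), (2, 15), (13, 15), (15, 13)]
Unfold 2 (reflect across v@12): 8 holes -> [(0, 10), (0, 13), (2, 8), (2, 15), (13, 8), (13, 15), (15, 10), (15, 13)]
Unfold 3 (reflect across v@8): 16 holes -> [(0, 2), (0, 5), (0, 10), (0, 13), (2, 0), (2, 7), (2, 8), (2, 15), (13, 0), (13, 7), (13, 8), (13, 15), (15, 2), (15, 5), (15, 10), (15, 13)]
Holes: [(0, 2), (0, 5), (0, 10), (0, 13), (2, 0), (2, 7), (2, 8), (2, 15), (13, 0), (13, 7), (13, 8), (13, 15), (15, 2), (15, 5), (15, 10), (15, 13)]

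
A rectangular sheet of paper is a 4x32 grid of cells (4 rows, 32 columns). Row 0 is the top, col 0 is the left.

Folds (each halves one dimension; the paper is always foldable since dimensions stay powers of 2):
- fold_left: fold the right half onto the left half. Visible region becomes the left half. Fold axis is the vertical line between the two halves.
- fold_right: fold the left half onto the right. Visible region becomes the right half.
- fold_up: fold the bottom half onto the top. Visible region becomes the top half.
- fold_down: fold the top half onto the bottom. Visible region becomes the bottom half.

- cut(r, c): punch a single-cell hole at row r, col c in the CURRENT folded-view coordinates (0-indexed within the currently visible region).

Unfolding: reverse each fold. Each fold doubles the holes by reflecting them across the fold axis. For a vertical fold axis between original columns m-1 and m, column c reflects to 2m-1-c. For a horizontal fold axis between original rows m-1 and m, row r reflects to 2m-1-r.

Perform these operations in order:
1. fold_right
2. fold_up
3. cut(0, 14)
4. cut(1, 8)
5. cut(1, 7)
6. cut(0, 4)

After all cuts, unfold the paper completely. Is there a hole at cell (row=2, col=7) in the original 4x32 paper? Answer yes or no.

Op 1 fold_right: fold axis v@16; visible region now rows[0,4) x cols[16,32) = 4x16
Op 2 fold_up: fold axis h@2; visible region now rows[0,2) x cols[16,32) = 2x16
Op 3 cut(0, 14): punch at orig (0,30); cuts so far [(0, 30)]; region rows[0,2) x cols[16,32) = 2x16
Op 4 cut(1, 8): punch at orig (1,24); cuts so far [(0, 30), (1, 24)]; region rows[0,2) x cols[16,32) = 2x16
Op 5 cut(1, 7): punch at orig (1,23); cuts so far [(0, 30), (1, 23), (1, 24)]; region rows[0,2) x cols[16,32) = 2x16
Op 6 cut(0, 4): punch at orig (0,20); cuts so far [(0, 20), (0, 30), (1, 23), (1, 24)]; region rows[0,2) x cols[16,32) = 2x16
Unfold 1 (reflect across h@2): 8 holes -> [(0, 20), (0, 30), (1, 23), (1, 24), (2, 23), (2, 24), (3, 20), (3, 30)]
Unfold 2 (reflect across v@16): 16 holes -> [(0, 1), (0, 11), (0, 20), (0, 30), (1, 7), (1, 8), (1, 23), (1, 24), (2, 7), (2, 8), (2, 23), (2, 24), (3, 1), (3, 11), (3, 20), (3, 30)]
Holes: [(0, 1), (0, 11), (0, 20), (0, 30), (1, 7), (1, 8), (1, 23), (1, 24), (2, 7), (2, 8), (2, 23), (2, 24), (3, 1), (3, 11), (3, 20), (3, 30)]

Answer: yes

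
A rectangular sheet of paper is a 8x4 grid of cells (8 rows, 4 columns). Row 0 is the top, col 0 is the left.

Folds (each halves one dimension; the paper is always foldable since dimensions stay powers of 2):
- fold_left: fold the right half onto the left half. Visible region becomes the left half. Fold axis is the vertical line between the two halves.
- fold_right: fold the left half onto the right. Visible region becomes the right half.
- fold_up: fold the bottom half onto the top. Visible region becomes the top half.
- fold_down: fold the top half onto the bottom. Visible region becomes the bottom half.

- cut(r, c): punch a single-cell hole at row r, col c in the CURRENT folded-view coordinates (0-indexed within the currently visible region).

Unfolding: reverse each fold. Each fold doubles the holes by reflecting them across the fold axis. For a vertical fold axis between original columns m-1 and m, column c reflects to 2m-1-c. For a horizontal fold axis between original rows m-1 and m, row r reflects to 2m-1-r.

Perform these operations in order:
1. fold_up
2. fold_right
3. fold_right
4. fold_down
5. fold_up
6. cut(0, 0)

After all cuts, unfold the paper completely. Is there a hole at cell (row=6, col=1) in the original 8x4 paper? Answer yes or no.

Op 1 fold_up: fold axis h@4; visible region now rows[0,4) x cols[0,4) = 4x4
Op 2 fold_right: fold axis v@2; visible region now rows[0,4) x cols[2,4) = 4x2
Op 3 fold_right: fold axis v@3; visible region now rows[0,4) x cols[3,4) = 4x1
Op 4 fold_down: fold axis h@2; visible region now rows[2,4) x cols[3,4) = 2x1
Op 5 fold_up: fold axis h@3; visible region now rows[2,3) x cols[3,4) = 1x1
Op 6 cut(0, 0): punch at orig (2,3); cuts so far [(2, 3)]; region rows[2,3) x cols[3,4) = 1x1
Unfold 1 (reflect across h@3): 2 holes -> [(2, 3), (3, 3)]
Unfold 2 (reflect across h@2): 4 holes -> [(0, 3), (1, 3), (2, 3), (3, 3)]
Unfold 3 (reflect across v@3): 8 holes -> [(0, 2), (0, 3), (1, 2), (1, 3), (2, 2), (2, 3), (3, 2), (3, 3)]
Unfold 4 (reflect across v@2): 16 holes -> [(0, 0), (0, 1), (0, 2), (0, 3), (1, 0), (1, 1), (1, 2), (1, 3), (2, 0), (2, 1), (2, 2), (2, 3), (3, 0), (3, 1), (3, 2), (3, 3)]
Unfold 5 (reflect across h@4): 32 holes -> [(0, 0), (0, 1), (0, 2), (0, 3), (1, 0), (1, 1), (1, 2), (1, 3), (2, 0), (2, 1), (2, 2), (2, 3), (3, 0), (3, 1), (3, 2), (3, 3), (4, 0), (4, 1), (4, 2), (4, 3), (5, 0), (5, 1), (5, 2), (5, 3), (6, 0), (6, 1), (6, 2), (6, 3), (7, 0), (7, 1), (7, 2), (7, 3)]
Holes: [(0, 0), (0, 1), (0, 2), (0, 3), (1, 0), (1, 1), (1, 2), (1, 3), (2, 0), (2, 1), (2, 2), (2, 3), (3, 0), (3, 1), (3, 2), (3, 3), (4, 0), (4, 1), (4, 2), (4, 3), (5, 0), (5, 1), (5, 2), (5, 3), (6, 0), (6, 1), (6, 2), (6, 3), (7, 0), (7, 1), (7, 2), (7, 3)]

Answer: yes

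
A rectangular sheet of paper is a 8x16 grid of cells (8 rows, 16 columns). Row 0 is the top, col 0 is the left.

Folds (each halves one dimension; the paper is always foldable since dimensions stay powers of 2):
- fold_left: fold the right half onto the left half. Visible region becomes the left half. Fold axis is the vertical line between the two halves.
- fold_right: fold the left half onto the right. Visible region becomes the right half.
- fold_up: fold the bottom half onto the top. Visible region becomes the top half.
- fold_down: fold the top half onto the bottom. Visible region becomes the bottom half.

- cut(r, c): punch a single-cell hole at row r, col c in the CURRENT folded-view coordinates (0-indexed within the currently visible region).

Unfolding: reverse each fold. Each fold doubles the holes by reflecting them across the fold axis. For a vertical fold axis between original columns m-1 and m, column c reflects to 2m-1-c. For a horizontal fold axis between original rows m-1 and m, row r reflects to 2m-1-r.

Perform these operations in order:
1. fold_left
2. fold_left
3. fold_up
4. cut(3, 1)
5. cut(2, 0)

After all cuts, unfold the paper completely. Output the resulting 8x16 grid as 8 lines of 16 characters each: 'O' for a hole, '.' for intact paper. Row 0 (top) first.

Op 1 fold_left: fold axis v@8; visible region now rows[0,8) x cols[0,8) = 8x8
Op 2 fold_left: fold axis v@4; visible region now rows[0,8) x cols[0,4) = 8x4
Op 3 fold_up: fold axis h@4; visible region now rows[0,4) x cols[0,4) = 4x4
Op 4 cut(3, 1): punch at orig (3,1); cuts so far [(3, 1)]; region rows[0,4) x cols[0,4) = 4x4
Op 5 cut(2, 0): punch at orig (2,0); cuts so far [(2, 0), (3, 1)]; region rows[0,4) x cols[0,4) = 4x4
Unfold 1 (reflect across h@4): 4 holes -> [(2, 0), (3, 1), (4, 1), (5, 0)]
Unfold 2 (reflect across v@4): 8 holes -> [(2, 0), (2, 7), (3, 1), (3, 6), (4, 1), (4, 6), (5, 0), (5, 7)]
Unfold 3 (reflect across v@8): 16 holes -> [(2, 0), (2, 7), (2, 8), (2, 15), (3, 1), (3, 6), (3, 9), (3, 14), (4, 1), (4, 6), (4, 9), (4, 14), (5, 0), (5, 7), (5, 8), (5, 15)]

Answer: ................
................
O......OO......O
.O....O..O....O.
.O....O..O....O.
O......OO......O
................
................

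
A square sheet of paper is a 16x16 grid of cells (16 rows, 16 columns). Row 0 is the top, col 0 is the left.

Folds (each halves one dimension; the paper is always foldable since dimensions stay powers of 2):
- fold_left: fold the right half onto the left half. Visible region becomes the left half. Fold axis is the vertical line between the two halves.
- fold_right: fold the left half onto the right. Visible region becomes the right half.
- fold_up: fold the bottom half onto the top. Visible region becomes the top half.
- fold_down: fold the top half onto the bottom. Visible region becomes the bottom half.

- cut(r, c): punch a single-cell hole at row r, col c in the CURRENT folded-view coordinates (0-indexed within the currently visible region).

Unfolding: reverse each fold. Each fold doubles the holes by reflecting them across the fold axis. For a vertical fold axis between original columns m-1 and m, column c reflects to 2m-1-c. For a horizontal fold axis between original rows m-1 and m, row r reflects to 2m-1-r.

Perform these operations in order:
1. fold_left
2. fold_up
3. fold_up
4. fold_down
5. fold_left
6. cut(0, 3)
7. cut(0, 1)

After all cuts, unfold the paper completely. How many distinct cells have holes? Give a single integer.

Answer: 64

Derivation:
Op 1 fold_left: fold axis v@8; visible region now rows[0,16) x cols[0,8) = 16x8
Op 2 fold_up: fold axis h@8; visible region now rows[0,8) x cols[0,8) = 8x8
Op 3 fold_up: fold axis h@4; visible region now rows[0,4) x cols[0,8) = 4x8
Op 4 fold_down: fold axis h@2; visible region now rows[2,4) x cols[0,8) = 2x8
Op 5 fold_left: fold axis v@4; visible region now rows[2,4) x cols[0,4) = 2x4
Op 6 cut(0, 3): punch at orig (2,3); cuts so far [(2, 3)]; region rows[2,4) x cols[0,4) = 2x4
Op 7 cut(0, 1): punch at orig (2,1); cuts so far [(2, 1), (2, 3)]; region rows[2,4) x cols[0,4) = 2x4
Unfold 1 (reflect across v@4): 4 holes -> [(2, 1), (2, 3), (2, 4), (2, 6)]
Unfold 2 (reflect across h@2): 8 holes -> [(1, 1), (1, 3), (1, 4), (1, 6), (2, 1), (2, 3), (2, 4), (2, 6)]
Unfold 3 (reflect across h@4): 16 holes -> [(1, 1), (1, 3), (1, 4), (1, 6), (2, 1), (2, 3), (2, 4), (2, 6), (5, 1), (5, 3), (5, 4), (5, 6), (6, 1), (6, 3), (6, 4), (6, 6)]
Unfold 4 (reflect across h@8): 32 holes -> [(1, 1), (1, 3), (1, 4), (1, 6), (2, 1), (2, 3), (2, 4), (2, 6), (5, 1), (5, 3), (5, 4), (5, 6), (6, 1), (6, 3), (6, 4), (6, 6), (9, 1), (9, 3), (9, 4), (9, 6), (10, 1), (10, 3), (10, 4), (10, 6), (13, 1), (13, 3), (13, 4), (13, 6), (14, 1), (14, 3), (14, 4), (14, 6)]
Unfold 5 (reflect across v@8): 64 holes -> [(1, 1), (1, 3), (1, 4), (1, 6), (1, 9), (1, 11), (1, 12), (1, 14), (2, 1), (2, 3), (2, 4), (2, 6), (2, 9), (2, 11), (2, 12), (2, 14), (5, 1), (5, 3), (5, 4), (5, 6), (5, 9), (5, 11), (5, 12), (5, 14), (6, 1), (6, 3), (6, 4), (6, 6), (6, 9), (6, 11), (6, 12), (6, 14), (9, 1), (9, 3), (9, 4), (9, 6), (9, 9), (9, 11), (9, 12), (9, 14), (10, 1), (10, 3), (10, 4), (10, 6), (10, 9), (10, 11), (10, 12), (10, 14), (13, 1), (13, 3), (13, 4), (13, 6), (13, 9), (13, 11), (13, 12), (13, 14), (14, 1), (14, 3), (14, 4), (14, 6), (14, 9), (14, 11), (14, 12), (14, 14)]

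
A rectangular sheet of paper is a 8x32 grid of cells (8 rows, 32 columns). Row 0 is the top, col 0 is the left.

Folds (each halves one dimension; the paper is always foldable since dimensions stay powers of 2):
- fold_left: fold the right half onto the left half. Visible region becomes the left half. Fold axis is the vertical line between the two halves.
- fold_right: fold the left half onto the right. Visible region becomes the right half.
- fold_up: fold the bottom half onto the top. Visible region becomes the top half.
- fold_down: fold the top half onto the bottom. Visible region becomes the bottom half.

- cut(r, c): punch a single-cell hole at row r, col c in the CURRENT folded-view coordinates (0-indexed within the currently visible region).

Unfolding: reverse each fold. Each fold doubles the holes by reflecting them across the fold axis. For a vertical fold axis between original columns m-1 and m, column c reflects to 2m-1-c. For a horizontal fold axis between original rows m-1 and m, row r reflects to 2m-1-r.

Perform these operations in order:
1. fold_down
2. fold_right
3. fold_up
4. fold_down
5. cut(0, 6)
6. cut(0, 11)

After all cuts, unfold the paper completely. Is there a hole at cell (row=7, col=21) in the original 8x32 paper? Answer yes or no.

Answer: no

Derivation:
Op 1 fold_down: fold axis h@4; visible region now rows[4,8) x cols[0,32) = 4x32
Op 2 fold_right: fold axis v@16; visible region now rows[4,8) x cols[16,32) = 4x16
Op 3 fold_up: fold axis h@6; visible region now rows[4,6) x cols[16,32) = 2x16
Op 4 fold_down: fold axis h@5; visible region now rows[5,6) x cols[16,32) = 1x16
Op 5 cut(0, 6): punch at orig (5,22); cuts so far [(5, 22)]; region rows[5,6) x cols[16,32) = 1x16
Op 6 cut(0, 11): punch at orig (5,27); cuts so far [(5, 22), (5, 27)]; region rows[5,6) x cols[16,32) = 1x16
Unfold 1 (reflect across h@5): 4 holes -> [(4, 22), (4, 27), (5, 22), (5, 27)]
Unfold 2 (reflect across h@6): 8 holes -> [(4, 22), (4, 27), (5, 22), (5, 27), (6, 22), (6, 27), (7, 22), (7, 27)]
Unfold 3 (reflect across v@16): 16 holes -> [(4, 4), (4, 9), (4, 22), (4, 27), (5, 4), (5, 9), (5, 22), (5, 27), (6, 4), (6, 9), (6, 22), (6, 27), (7, 4), (7, 9), (7, 22), (7, 27)]
Unfold 4 (reflect across h@4): 32 holes -> [(0, 4), (0, 9), (0, 22), (0, 27), (1, 4), (1, 9), (1, 22), (1, 27), (2, 4), (2, 9), (2, 22), (2, 27), (3, 4), (3, 9), (3, 22), (3, 27), (4, 4), (4, 9), (4, 22), (4, 27), (5, 4), (5, 9), (5, 22), (5, 27), (6, 4), (6, 9), (6, 22), (6, 27), (7, 4), (7, 9), (7, 22), (7, 27)]
Holes: [(0, 4), (0, 9), (0, 22), (0, 27), (1, 4), (1, 9), (1, 22), (1, 27), (2, 4), (2, 9), (2, 22), (2, 27), (3, 4), (3, 9), (3, 22), (3, 27), (4, 4), (4, 9), (4, 22), (4, 27), (5, 4), (5, 9), (5, 22), (5, 27), (6, 4), (6, 9), (6, 22), (6, 27), (7, 4), (7, 9), (7, 22), (7, 27)]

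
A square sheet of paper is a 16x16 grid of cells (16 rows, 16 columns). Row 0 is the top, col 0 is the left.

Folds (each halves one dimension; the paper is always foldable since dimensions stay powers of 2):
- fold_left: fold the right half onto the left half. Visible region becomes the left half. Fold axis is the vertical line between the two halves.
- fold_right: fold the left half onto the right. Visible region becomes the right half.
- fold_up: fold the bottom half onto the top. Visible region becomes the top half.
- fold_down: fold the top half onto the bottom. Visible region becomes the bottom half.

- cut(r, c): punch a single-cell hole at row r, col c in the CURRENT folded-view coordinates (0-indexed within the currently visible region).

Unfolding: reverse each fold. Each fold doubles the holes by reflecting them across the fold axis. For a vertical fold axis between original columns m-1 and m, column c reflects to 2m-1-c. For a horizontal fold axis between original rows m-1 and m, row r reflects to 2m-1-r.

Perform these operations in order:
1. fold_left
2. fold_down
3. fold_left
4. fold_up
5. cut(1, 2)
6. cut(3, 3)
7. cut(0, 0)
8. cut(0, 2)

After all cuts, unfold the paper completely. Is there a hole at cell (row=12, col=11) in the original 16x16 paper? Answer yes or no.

Answer: yes

Derivation:
Op 1 fold_left: fold axis v@8; visible region now rows[0,16) x cols[0,8) = 16x8
Op 2 fold_down: fold axis h@8; visible region now rows[8,16) x cols[0,8) = 8x8
Op 3 fold_left: fold axis v@4; visible region now rows[8,16) x cols[0,4) = 8x4
Op 4 fold_up: fold axis h@12; visible region now rows[8,12) x cols[0,4) = 4x4
Op 5 cut(1, 2): punch at orig (9,2); cuts so far [(9, 2)]; region rows[8,12) x cols[0,4) = 4x4
Op 6 cut(3, 3): punch at orig (11,3); cuts so far [(9, 2), (11, 3)]; region rows[8,12) x cols[0,4) = 4x4
Op 7 cut(0, 0): punch at orig (8,0); cuts so far [(8, 0), (9, 2), (11, 3)]; region rows[8,12) x cols[0,4) = 4x4
Op 8 cut(0, 2): punch at orig (8,2); cuts so far [(8, 0), (8, 2), (9, 2), (11, 3)]; region rows[8,12) x cols[0,4) = 4x4
Unfold 1 (reflect across h@12): 8 holes -> [(8, 0), (8, 2), (9, 2), (11, 3), (12, 3), (14, 2), (15, 0), (15, 2)]
Unfold 2 (reflect across v@4): 16 holes -> [(8, 0), (8, 2), (8, 5), (8, 7), (9, 2), (9, 5), (11, 3), (11, 4), (12, 3), (12, 4), (14, 2), (14, 5), (15, 0), (15, 2), (15, 5), (15, 7)]
Unfold 3 (reflect across h@8): 32 holes -> [(0, 0), (0, 2), (0, 5), (0, 7), (1, 2), (1, 5), (3, 3), (3, 4), (4, 3), (4, 4), (6, 2), (6, 5), (7, 0), (7, 2), (7, 5), (7, 7), (8, 0), (8, 2), (8, 5), (8, 7), (9, 2), (9, 5), (11, 3), (11, 4), (12, 3), (12, 4), (14, 2), (14, 5), (15, 0), (15, 2), (15, 5), (15, 7)]
Unfold 4 (reflect across v@8): 64 holes -> [(0, 0), (0, 2), (0, 5), (0, 7), (0, 8), (0, 10), (0, 13), (0, 15), (1, 2), (1, 5), (1, 10), (1, 13), (3, 3), (3, 4), (3, 11), (3, 12), (4, 3), (4, 4), (4, 11), (4, 12), (6, 2), (6, 5), (6, 10), (6, 13), (7, 0), (7, 2), (7, 5), (7, 7), (7, 8), (7, 10), (7, 13), (7, 15), (8, 0), (8, 2), (8, 5), (8, 7), (8, 8), (8, 10), (8, 13), (8, 15), (9, 2), (9, 5), (9, 10), (9, 13), (11, 3), (11, 4), (11, 11), (11, 12), (12, 3), (12, 4), (12, 11), (12, 12), (14, 2), (14, 5), (14, 10), (14, 13), (15, 0), (15, 2), (15, 5), (15, 7), (15, 8), (15, 10), (15, 13), (15, 15)]
Holes: [(0, 0), (0, 2), (0, 5), (0, 7), (0, 8), (0, 10), (0, 13), (0, 15), (1, 2), (1, 5), (1, 10), (1, 13), (3, 3), (3, 4), (3, 11), (3, 12), (4, 3), (4, 4), (4, 11), (4, 12), (6, 2), (6, 5), (6, 10), (6, 13), (7, 0), (7, 2), (7, 5), (7, 7), (7, 8), (7, 10), (7, 13), (7, 15), (8, 0), (8, 2), (8, 5), (8, 7), (8, 8), (8, 10), (8, 13), (8, 15), (9, 2), (9, 5), (9, 10), (9, 13), (11, 3), (11, 4), (11, 11), (11, 12), (12, 3), (12, 4), (12, 11), (12, 12), (14, 2), (14, 5), (14, 10), (14, 13), (15, 0), (15, 2), (15, 5), (15, 7), (15, 8), (15, 10), (15, 13), (15, 15)]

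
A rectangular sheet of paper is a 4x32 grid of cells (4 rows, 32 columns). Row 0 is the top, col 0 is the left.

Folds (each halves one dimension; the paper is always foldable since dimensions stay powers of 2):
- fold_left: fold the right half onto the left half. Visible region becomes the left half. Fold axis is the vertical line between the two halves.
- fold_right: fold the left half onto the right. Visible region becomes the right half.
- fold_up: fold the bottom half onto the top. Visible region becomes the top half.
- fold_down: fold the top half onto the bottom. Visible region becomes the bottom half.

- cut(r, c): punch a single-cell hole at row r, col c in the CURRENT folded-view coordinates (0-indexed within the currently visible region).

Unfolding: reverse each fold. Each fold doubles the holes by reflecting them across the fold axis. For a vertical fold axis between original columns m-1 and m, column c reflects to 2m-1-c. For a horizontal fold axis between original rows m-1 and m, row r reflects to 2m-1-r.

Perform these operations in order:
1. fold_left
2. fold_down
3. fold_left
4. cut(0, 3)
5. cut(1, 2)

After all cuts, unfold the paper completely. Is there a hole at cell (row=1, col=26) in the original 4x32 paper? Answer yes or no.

Op 1 fold_left: fold axis v@16; visible region now rows[0,4) x cols[0,16) = 4x16
Op 2 fold_down: fold axis h@2; visible region now rows[2,4) x cols[0,16) = 2x16
Op 3 fold_left: fold axis v@8; visible region now rows[2,4) x cols[0,8) = 2x8
Op 4 cut(0, 3): punch at orig (2,3); cuts so far [(2, 3)]; region rows[2,4) x cols[0,8) = 2x8
Op 5 cut(1, 2): punch at orig (3,2); cuts so far [(2, 3), (3, 2)]; region rows[2,4) x cols[0,8) = 2x8
Unfold 1 (reflect across v@8): 4 holes -> [(2, 3), (2, 12), (3, 2), (3, 13)]
Unfold 2 (reflect across h@2): 8 holes -> [(0, 2), (0, 13), (1, 3), (1, 12), (2, 3), (2, 12), (3, 2), (3, 13)]
Unfold 3 (reflect across v@16): 16 holes -> [(0, 2), (0, 13), (0, 18), (0, 29), (1, 3), (1, 12), (1, 19), (1, 28), (2, 3), (2, 12), (2, 19), (2, 28), (3, 2), (3, 13), (3, 18), (3, 29)]
Holes: [(0, 2), (0, 13), (0, 18), (0, 29), (1, 3), (1, 12), (1, 19), (1, 28), (2, 3), (2, 12), (2, 19), (2, 28), (3, 2), (3, 13), (3, 18), (3, 29)]

Answer: no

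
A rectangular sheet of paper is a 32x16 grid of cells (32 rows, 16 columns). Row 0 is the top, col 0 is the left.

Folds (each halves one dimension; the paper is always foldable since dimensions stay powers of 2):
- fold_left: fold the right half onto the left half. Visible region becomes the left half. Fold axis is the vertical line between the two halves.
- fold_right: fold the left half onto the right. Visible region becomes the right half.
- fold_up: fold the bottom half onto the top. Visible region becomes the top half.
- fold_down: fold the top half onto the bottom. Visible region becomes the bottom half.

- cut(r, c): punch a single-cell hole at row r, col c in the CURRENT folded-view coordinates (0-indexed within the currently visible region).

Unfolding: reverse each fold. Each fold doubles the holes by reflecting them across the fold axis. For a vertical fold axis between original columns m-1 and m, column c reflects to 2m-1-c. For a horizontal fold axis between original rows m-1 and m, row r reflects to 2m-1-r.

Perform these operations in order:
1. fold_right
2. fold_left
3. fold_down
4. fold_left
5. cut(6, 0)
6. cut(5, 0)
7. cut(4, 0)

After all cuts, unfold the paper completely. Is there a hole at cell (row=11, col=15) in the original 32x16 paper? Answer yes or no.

Op 1 fold_right: fold axis v@8; visible region now rows[0,32) x cols[8,16) = 32x8
Op 2 fold_left: fold axis v@12; visible region now rows[0,32) x cols[8,12) = 32x4
Op 3 fold_down: fold axis h@16; visible region now rows[16,32) x cols[8,12) = 16x4
Op 4 fold_left: fold axis v@10; visible region now rows[16,32) x cols[8,10) = 16x2
Op 5 cut(6, 0): punch at orig (22,8); cuts so far [(22, 8)]; region rows[16,32) x cols[8,10) = 16x2
Op 6 cut(5, 0): punch at orig (21,8); cuts so far [(21, 8), (22, 8)]; region rows[16,32) x cols[8,10) = 16x2
Op 7 cut(4, 0): punch at orig (20,8); cuts so far [(20, 8), (21, 8), (22, 8)]; region rows[16,32) x cols[8,10) = 16x2
Unfold 1 (reflect across v@10): 6 holes -> [(20, 8), (20, 11), (21, 8), (21, 11), (22, 8), (22, 11)]
Unfold 2 (reflect across h@16): 12 holes -> [(9, 8), (9, 11), (10, 8), (10, 11), (11, 8), (11, 11), (20, 8), (20, 11), (21, 8), (21, 11), (22, 8), (22, 11)]
Unfold 3 (reflect across v@12): 24 holes -> [(9, 8), (9, 11), (9, 12), (9, 15), (10, 8), (10, 11), (10, 12), (10, 15), (11, 8), (11, 11), (11, 12), (11, 15), (20, 8), (20, 11), (20, 12), (20, 15), (21, 8), (21, 11), (21, 12), (21, 15), (22, 8), (22, 11), (22, 12), (22, 15)]
Unfold 4 (reflect across v@8): 48 holes -> [(9, 0), (9, 3), (9, 4), (9, 7), (9, 8), (9, 11), (9, 12), (9, 15), (10, 0), (10, 3), (10, 4), (10, 7), (10, 8), (10, 11), (10, 12), (10, 15), (11, 0), (11, 3), (11, 4), (11, 7), (11, 8), (11, 11), (11, 12), (11, 15), (20, 0), (20, 3), (20, 4), (20, 7), (20, 8), (20, 11), (20, 12), (20, 15), (21, 0), (21, 3), (21, 4), (21, 7), (21, 8), (21, 11), (21, 12), (21, 15), (22, 0), (22, 3), (22, 4), (22, 7), (22, 8), (22, 11), (22, 12), (22, 15)]
Holes: [(9, 0), (9, 3), (9, 4), (9, 7), (9, 8), (9, 11), (9, 12), (9, 15), (10, 0), (10, 3), (10, 4), (10, 7), (10, 8), (10, 11), (10, 12), (10, 15), (11, 0), (11, 3), (11, 4), (11, 7), (11, 8), (11, 11), (11, 12), (11, 15), (20, 0), (20, 3), (20, 4), (20, 7), (20, 8), (20, 11), (20, 12), (20, 15), (21, 0), (21, 3), (21, 4), (21, 7), (21, 8), (21, 11), (21, 12), (21, 15), (22, 0), (22, 3), (22, 4), (22, 7), (22, 8), (22, 11), (22, 12), (22, 15)]

Answer: yes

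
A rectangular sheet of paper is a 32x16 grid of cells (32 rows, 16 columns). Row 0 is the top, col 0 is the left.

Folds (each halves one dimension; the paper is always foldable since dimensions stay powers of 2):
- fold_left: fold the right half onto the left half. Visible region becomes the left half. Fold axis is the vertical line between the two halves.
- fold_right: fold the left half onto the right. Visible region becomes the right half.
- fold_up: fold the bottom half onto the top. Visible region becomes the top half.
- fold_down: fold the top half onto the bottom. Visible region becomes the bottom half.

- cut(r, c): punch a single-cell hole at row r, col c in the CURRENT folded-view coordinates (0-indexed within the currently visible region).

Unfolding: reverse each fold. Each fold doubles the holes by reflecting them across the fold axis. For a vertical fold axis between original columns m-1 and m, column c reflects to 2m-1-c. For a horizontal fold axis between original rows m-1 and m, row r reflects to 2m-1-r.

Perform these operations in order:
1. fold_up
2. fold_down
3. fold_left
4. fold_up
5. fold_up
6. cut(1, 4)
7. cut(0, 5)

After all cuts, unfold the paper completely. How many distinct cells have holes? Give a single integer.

Answer: 64

Derivation:
Op 1 fold_up: fold axis h@16; visible region now rows[0,16) x cols[0,16) = 16x16
Op 2 fold_down: fold axis h@8; visible region now rows[8,16) x cols[0,16) = 8x16
Op 3 fold_left: fold axis v@8; visible region now rows[8,16) x cols[0,8) = 8x8
Op 4 fold_up: fold axis h@12; visible region now rows[8,12) x cols[0,8) = 4x8
Op 5 fold_up: fold axis h@10; visible region now rows[8,10) x cols[0,8) = 2x8
Op 6 cut(1, 4): punch at orig (9,4); cuts so far [(9, 4)]; region rows[8,10) x cols[0,8) = 2x8
Op 7 cut(0, 5): punch at orig (8,5); cuts so far [(8, 5), (9, 4)]; region rows[8,10) x cols[0,8) = 2x8
Unfold 1 (reflect across h@10): 4 holes -> [(8, 5), (9, 4), (10, 4), (11, 5)]
Unfold 2 (reflect across h@12): 8 holes -> [(8, 5), (9, 4), (10, 4), (11, 5), (12, 5), (13, 4), (14, 4), (15, 5)]
Unfold 3 (reflect across v@8): 16 holes -> [(8, 5), (8, 10), (9, 4), (9, 11), (10, 4), (10, 11), (11, 5), (11, 10), (12, 5), (12, 10), (13, 4), (13, 11), (14, 4), (14, 11), (15, 5), (15, 10)]
Unfold 4 (reflect across h@8): 32 holes -> [(0, 5), (0, 10), (1, 4), (1, 11), (2, 4), (2, 11), (3, 5), (3, 10), (4, 5), (4, 10), (5, 4), (5, 11), (6, 4), (6, 11), (7, 5), (7, 10), (8, 5), (8, 10), (9, 4), (9, 11), (10, 4), (10, 11), (11, 5), (11, 10), (12, 5), (12, 10), (13, 4), (13, 11), (14, 4), (14, 11), (15, 5), (15, 10)]
Unfold 5 (reflect across h@16): 64 holes -> [(0, 5), (0, 10), (1, 4), (1, 11), (2, 4), (2, 11), (3, 5), (3, 10), (4, 5), (4, 10), (5, 4), (5, 11), (6, 4), (6, 11), (7, 5), (7, 10), (8, 5), (8, 10), (9, 4), (9, 11), (10, 4), (10, 11), (11, 5), (11, 10), (12, 5), (12, 10), (13, 4), (13, 11), (14, 4), (14, 11), (15, 5), (15, 10), (16, 5), (16, 10), (17, 4), (17, 11), (18, 4), (18, 11), (19, 5), (19, 10), (20, 5), (20, 10), (21, 4), (21, 11), (22, 4), (22, 11), (23, 5), (23, 10), (24, 5), (24, 10), (25, 4), (25, 11), (26, 4), (26, 11), (27, 5), (27, 10), (28, 5), (28, 10), (29, 4), (29, 11), (30, 4), (30, 11), (31, 5), (31, 10)]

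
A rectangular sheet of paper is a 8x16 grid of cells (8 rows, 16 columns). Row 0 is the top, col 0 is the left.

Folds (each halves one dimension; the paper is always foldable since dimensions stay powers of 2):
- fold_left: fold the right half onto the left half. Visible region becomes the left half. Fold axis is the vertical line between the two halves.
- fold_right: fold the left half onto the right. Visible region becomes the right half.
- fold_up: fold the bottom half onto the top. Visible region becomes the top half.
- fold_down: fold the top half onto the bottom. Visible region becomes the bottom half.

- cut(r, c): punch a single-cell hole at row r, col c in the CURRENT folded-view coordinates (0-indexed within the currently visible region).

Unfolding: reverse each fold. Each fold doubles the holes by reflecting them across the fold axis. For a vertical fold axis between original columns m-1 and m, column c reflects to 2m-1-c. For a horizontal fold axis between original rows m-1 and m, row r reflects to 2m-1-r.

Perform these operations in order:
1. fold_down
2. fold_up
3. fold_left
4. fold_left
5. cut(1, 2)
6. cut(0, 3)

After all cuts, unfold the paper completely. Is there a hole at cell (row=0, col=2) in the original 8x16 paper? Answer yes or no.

Op 1 fold_down: fold axis h@4; visible region now rows[4,8) x cols[0,16) = 4x16
Op 2 fold_up: fold axis h@6; visible region now rows[4,6) x cols[0,16) = 2x16
Op 3 fold_left: fold axis v@8; visible region now rows[4,6) x cols[0,8) = 2x8
Op 4 fold_left: fold axis v@4; visible region now rows[4,6) x cols[0,4) = 2x4
Op 5 cut(1, 2): punch at orig (5,2); cuts so far [(5, 2)]; region rows[4,6) x cols[0,4) = 2x4
Op 6 cut(0, 3): punch at orig (4,3); cuts so far [(4, 3), (5, 2)]; region rows[4,6) x cols[0,4) = 2x4
Unfold 1 (reflect across v@4): 4 holes -> [(4, 3), (4, 4), (5, 2), (5, 5)]
Unfold 2 (reflect across v@8): 8 holes -> [(4, 3), (4, 4), (4, 11), (4, 12), (5, 2), (5, 5), (5, 10), (5, 13)]
Unfold 3 (reflect across h@6): 16 holes -> [(4, 3), (4, 4), (4, 11), (4, 12), (5, 2), (5, 5), (5, 10), (5, 13), (6, 2), (6, 5), (6, 10), (6, 13), (7, 3), (7, 4), (7, 11), (7, 12)]
Unfold 4 (reflect across h@4): 32 holes -> [(0, 3), (0, 4), (0, 11), (0, 12), (1, 2), (1, 5), (1, 10), (1, 13), (2, 2), (2, 5), (2, 10), (2, 13), (3, 3), (3, 4), (3, 11), (3, 12), (4, 3), (4, 4), (4, 11), (4, 12), (5, 2), (5, 5), (5, 10), (5, 13), (6, 2), (6, 5), (6, 10), (6, 13), (7, 3), (7, 4), (7, 11), (7, 12)]
Holes: [(0, 3), (0, 4), (0, 11), (0, 12), (1, 2), (1, 5), (1, 10), (1, 13), (2, 2), (2, 5), (2, 10), (2, 13), (3, 3), (3, 4), (3, 11), (3, 12), (4, 3), (4, 4), (4, 11), (4, 12), (5, 2), (5, 5), (5, 10), (5, 13), (6, 2), (6, 5), (6, 10), (6, 13), (7, 3), (7, 4), (7, 11), (7, 12)]

Answer: no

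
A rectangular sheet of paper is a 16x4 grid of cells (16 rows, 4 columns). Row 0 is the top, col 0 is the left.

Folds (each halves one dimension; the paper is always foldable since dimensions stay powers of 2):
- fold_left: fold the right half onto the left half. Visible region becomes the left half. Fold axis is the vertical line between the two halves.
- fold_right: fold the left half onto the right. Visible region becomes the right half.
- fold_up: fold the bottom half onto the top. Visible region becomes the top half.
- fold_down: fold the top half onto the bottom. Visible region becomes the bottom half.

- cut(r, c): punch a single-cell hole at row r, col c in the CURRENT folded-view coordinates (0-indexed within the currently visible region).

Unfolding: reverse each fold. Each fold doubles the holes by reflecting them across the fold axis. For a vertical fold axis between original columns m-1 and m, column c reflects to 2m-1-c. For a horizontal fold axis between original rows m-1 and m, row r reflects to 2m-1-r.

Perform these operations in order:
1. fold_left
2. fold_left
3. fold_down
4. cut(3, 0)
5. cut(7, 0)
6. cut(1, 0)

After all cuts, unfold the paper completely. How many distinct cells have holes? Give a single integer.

Answer: 24

Derivation:
Op 1 fold_left: fold axis v@2; visible region now rows[0,16) x cols[0,2) = 16x2
Op 2 fold_left: fold axis v@1; visible region now rows[0,16) x cols[0,1) = 16x1
Op 3 fold_down: fold axis h@8; visible region now rows[8,16) x cols[0,1) = 8x1
Op 4 cut(3, 0): punch at orig (11,0); cuts so far [(11, 0)]; region rows[8,16) x cols[0,1) = 8x1
Op 5 cut(7, 0): punch at orig (15,0); cuts so far [(11, 0), (15, 0)]; region rows[8,16) x cols[0,1) = 8x1
Op 6 cut(1, 0): punch at orig (9,0); cuts so far [(9, 0), (11, 0), (15, 0)]; region rows[8,16) x cols[0,1) = 8x1
Unfold 1 (reflect across h@8): 6 holes -> [(0, 0), (4, 0), (6, 0), (9, 0), (11, 0), (15, 0)]
Unfold 2 (reflect across v@1): 12 holes -> [(0, 0), (0, 1), (4, 0), (4, 1), (6, 0), (6, 1), (9, 0), (9, 1), (11, 0), (11, 1), (15, 0), (15, 1)]
Unfold 3 (reflect across v@2): 24 holes -> [(0, 0), (0, 1), (0, 2), (0, 3), (4, 0), (4, 1), (4, 2), (4, 3), (6, 0), (6, 1), (6, 2), (6, 3), (9, 0), (9, 1), (9, 2), (9, 3), (11, 0), (11, 1), (11, 2), (11, 3), (15, 0), (15, 1), (15, 2), (15, 3)]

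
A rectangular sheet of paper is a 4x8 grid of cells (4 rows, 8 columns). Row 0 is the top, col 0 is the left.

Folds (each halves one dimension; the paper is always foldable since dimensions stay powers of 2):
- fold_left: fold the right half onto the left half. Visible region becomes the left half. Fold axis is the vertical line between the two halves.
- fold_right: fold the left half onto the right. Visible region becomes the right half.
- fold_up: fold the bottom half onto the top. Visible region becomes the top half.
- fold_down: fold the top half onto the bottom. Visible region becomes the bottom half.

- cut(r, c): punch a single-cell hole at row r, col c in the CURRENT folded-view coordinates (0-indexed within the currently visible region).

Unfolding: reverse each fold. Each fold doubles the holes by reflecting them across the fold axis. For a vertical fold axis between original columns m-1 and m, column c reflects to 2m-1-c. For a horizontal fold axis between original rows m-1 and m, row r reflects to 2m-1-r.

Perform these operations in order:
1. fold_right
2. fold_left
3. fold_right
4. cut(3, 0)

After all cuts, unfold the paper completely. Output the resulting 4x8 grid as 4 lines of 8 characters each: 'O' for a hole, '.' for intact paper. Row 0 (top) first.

Answer: ........
........
........
OOOOOOOO

Derivation:
Op 1 fold_right: fold axis v@4; visible region now rows[0,4) x cols[4,8) = 4x4
Op 2 fold_left: fold axis v@6; visible region now rows[0,4) x cols[4,6) = 4x2
Op 3 fold_right: fold axis v@5; visible region now rows[0,4) x cols[5,6) = 4x1
Op 4 cut(3, 0): punch at orig (3,5); cuts so far [(3, 5)]; region rows[0,4) x cols[5,6) = 4x1
Unfold 1 (reflect across v@5): 2 holes -> [(3, 4), (3, 5)]
Unfold 2 (reflect across v@6): 4 holes -> [(3, 4), (3, 5), (3, 6), (3, 7)]
Unfold 3 (reflect across v@4): 8 holes -> [(3, 0), (3, 1), (3, 2), (3, 3), (3, 4), (3, 5), (3, 6), (3, 7)]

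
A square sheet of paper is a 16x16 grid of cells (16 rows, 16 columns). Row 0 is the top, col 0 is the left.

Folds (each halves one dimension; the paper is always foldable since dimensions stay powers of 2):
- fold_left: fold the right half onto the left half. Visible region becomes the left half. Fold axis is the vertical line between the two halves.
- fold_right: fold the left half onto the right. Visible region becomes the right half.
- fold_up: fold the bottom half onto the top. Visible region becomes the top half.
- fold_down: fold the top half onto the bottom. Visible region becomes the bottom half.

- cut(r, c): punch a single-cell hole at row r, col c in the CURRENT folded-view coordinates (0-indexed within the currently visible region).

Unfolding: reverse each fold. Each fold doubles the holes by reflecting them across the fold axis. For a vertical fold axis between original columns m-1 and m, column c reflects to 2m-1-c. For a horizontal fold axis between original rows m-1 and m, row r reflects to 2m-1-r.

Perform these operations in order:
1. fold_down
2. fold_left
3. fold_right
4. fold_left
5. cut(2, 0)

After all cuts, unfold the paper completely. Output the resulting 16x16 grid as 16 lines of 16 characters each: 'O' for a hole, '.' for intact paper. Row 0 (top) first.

Answer: ................
................
................
................
................
O..OO..OO..OO..O
................
................
................
................
O..OO..OO..OO..O
................
................
................
................
................

Derivation:
Op 1 fold_down: fold axis h@8; visible region now rows[8,16) x cols[0,16) = 8x16
Op 2 fold_left: fold axis v@8; visible region now rows[8,16) x cols[0,8) = 8x8
Op 3 fold_right: fold axis v@4; visible region now rows[8,16) x cols[4,8) = 8x4
Op 4 fold_left: fold axis v@6; visible region now rows[8,16) x cols[4,6) = 8x2
Op 5 cut(2, 0): punch at orig (10,4); cuts so far [(10, 4)]; region rows[8,16) x cols[4,6) = 8x2
Unfold 1 (reflect across v@6): 2 holes -> [(10, 4), (10, 7)]
Unfold 2 (reflect across v@4): 4 holes -> [(10, 0), (10, 3), (10, 4), (10, 7)]
Unfold 3 (reflect across v@8): 8 holes -> [(10, 0), (10, 3), (10, 4), (10, 7), (10, 8), (10, 11), (10, 12), (10, 15)]
Unfold 4 (reflect across h@8): 16 holes -> [(5, 0), (5, 3), (5, 4), (5, 7), (5, 8), (5, 11), (5, 12), (5, 15), (10, 0), (10, 3), (10, 4), (10, 7), (10, 8), (10, 11), (10, 12), (10, 15)]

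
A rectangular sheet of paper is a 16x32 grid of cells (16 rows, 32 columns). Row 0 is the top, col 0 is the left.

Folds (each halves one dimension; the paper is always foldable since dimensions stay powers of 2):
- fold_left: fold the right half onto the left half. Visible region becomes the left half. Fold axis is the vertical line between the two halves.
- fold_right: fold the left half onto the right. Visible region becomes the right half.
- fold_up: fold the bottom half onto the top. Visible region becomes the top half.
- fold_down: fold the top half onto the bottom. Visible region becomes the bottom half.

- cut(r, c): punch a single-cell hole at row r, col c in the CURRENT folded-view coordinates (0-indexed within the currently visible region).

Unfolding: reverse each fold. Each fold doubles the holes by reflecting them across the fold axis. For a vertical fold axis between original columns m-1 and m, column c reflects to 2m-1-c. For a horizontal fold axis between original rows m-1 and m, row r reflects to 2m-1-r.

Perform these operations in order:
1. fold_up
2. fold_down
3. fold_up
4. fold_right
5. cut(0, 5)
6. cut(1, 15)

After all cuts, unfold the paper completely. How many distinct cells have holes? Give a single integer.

Answer: 32

Derivation:
Op 1 fold_up: fold axis h@8; visible region now rows[0,8) x cols[0,32) = 8x32
Op 2 fold_down: fold axis h@4; visible region now rows[4,8) x cols[0,32) = 4x32
Op 3 fold_up: fold axis h@6; visible region now rows[4,6) x cols[0,32) = 2x32
Op 4 fold_right: fold axis v@16; visible region now rows[4,6) x cols[16,32) = 2x16
Op 5 cut(0, 5): punch at orig (4,21); cuts so far [(4, 21)]; region rows[4,6) x cols[16,32) = 2x16
Op 6 cut(1, 15): punch at orig (5,31); cuts so far [(4, 21), (5, 31)]; region rows[4,6) x cols[16,32) = 2x16
Unfold 1 (reflect across v@16): 4 holes -> [(4, 10), (4, 21), (5, 0), (5, 31)]
Unfold 2 (reflect across h@6): 8 holes -> [(4, 10), (4, 21), (5, 0), (5, 31), (6, 0), (6, 31), (7, 10), (7, 21)]
Unfold 3 (reflect across h@4): 16 holes -> [(0, 10), (0, 21), (1, 0), (1, 31), (2, 0), (2, 31), (3, 10), (3, 21), (4, 10), (4, 21), (5, 0), (5, 31), (6, 0), (6, 31), (7, 10), (7, 21)]
Unfold 4 (reflect across h@8): 32 holes -> [(0, 10), (0, 21), (1, 0), (1, 31), (2, 0), (2, 31), (3, 10), (3, 21), (4, 10), (4, 21), (5, 0), (5, 31), (6, 0), (6, 31), (7, 10), (7, 21), (8, 10), (8, 21), (9, 0), (9, 31), (10, 0), (10, 31), (11, 10), (11, 21), (12, 10), (12, 21), (13, 0), (13, 31), (14, 0), (14, 31), (15, 10), (15, 21)]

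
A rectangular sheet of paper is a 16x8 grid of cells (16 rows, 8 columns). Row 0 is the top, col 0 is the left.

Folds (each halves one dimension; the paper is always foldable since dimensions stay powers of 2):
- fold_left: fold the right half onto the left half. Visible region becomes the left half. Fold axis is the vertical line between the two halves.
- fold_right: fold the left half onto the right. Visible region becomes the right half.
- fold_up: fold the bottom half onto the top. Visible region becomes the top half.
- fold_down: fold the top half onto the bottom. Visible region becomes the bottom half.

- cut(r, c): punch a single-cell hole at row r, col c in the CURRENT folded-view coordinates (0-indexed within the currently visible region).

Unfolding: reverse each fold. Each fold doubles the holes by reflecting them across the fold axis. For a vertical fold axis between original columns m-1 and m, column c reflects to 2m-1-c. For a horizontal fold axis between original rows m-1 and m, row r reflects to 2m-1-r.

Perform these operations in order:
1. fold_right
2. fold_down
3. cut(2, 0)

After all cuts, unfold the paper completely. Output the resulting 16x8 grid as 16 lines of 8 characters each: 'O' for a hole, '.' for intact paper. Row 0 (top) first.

Op 1 fold_right: fold axis v@4; visible region now rows[0,16) x cols[4,8) = 16x4
Op 2 fold_down: fold axis h@8; visible region now rows[8,16) x cols[4,8) = 8x4
Op 3 cut(2, 0): punch at orig (10,4); cuts so far [(10, 4)]; region rows[8,16) x cols[4,8) = 8x4
Unfold 1 (reflect across h@8): 2 holes -> [(5, 4), (10, 4)]
Unfold 2 (reflect across v@4): 4 holes -> [(5, 3), (5, 4), (10, 3), (10, 4)]

Answer: ........
........
........
........
........
...OO...
........
........
........
........
...OO...
........
........
........
........
........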